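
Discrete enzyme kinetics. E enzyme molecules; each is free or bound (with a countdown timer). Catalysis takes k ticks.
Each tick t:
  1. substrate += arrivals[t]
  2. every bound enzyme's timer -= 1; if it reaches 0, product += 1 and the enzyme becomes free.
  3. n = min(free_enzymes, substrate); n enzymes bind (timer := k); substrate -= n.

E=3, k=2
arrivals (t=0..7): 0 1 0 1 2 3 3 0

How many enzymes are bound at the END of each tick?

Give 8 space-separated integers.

t=0: arr=0 -> substrate=0 bound=0 product=0
t=1: arr=1 -> substrate=0 bound=1 product=0
t=2: arr=0 -> substrate=0 bound=1 product=0
t=3: arr=1 -> substrate=0 bound=1 product=1
t=4: arr=2 -> substrate=0 bound=3 product=1
t=5: arr=3 -> substrate=2 bound=3 product=2
t=6: arr=3 -> substrate=3 bound=3 product=4
t=7: arr=0 -> substrate=2 bound=3 product=5

Answer: 0 1 1 1 3 3 3 3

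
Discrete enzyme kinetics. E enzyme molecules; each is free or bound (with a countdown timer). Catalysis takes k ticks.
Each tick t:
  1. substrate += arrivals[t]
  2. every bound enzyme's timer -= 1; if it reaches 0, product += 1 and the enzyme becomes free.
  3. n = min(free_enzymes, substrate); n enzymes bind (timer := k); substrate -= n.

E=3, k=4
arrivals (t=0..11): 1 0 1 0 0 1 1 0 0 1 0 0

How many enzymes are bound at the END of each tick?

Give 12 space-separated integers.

Answer: 1 1 2 2 1 2 2 2 2 2 1 1

Derivation:
t=0: arr=1 -> substrate=0 bound=1 product=0
t=1: arr=0 -> substrate=0 bound=1 product=0
t=2: arr=1 -> substrate=0 bound=2 product=0
t=3: arr=0 -> substrate=0 bound=2 product=0
t=4: arr=0 -> substrate=0 bound=1 product=1
t=5: arr=1 -> substrate=0 bound=2 product=1
t=6: arr=1 -> substrate=0 bound=2 product=2
t=7: arr=0 -> substrate=0 bound=2 product=2
t=8: arr=0 -> substrate=0 bound=2 product=2
t=9: arr=1 -> substrate=0 bound=2 product=3
t=10: arr=0 -> substrate=0 bound=1 product=4
t=11: arr=0 -> substrate=0 bound=1 product=4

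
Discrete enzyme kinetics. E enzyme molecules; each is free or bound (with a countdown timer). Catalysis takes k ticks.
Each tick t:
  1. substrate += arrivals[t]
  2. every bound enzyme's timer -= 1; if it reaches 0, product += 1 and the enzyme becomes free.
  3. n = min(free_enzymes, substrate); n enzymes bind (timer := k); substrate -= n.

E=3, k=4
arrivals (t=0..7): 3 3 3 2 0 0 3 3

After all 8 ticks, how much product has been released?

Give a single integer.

Answer: 3

Derivation:
t=0: arr=3 -> substrate=0 bound=3 product=0
t=1: arr=3 -> substrate=3 bound=3 product=0
t=2: arr=3 -> substrate=6 bound=3 product=0
t=3: arr=2 -> substrate=8 bound=3 product=0
t=4: arr=0 -> substrate=5 bound=3 product=3
t=5: arr=0 -> substrate=5 bound=3 product=3
t=6: arr=3 -> substrate=8 bound=3 product=3
t=7: arr=3 -> substrate=11 bound=3 product=3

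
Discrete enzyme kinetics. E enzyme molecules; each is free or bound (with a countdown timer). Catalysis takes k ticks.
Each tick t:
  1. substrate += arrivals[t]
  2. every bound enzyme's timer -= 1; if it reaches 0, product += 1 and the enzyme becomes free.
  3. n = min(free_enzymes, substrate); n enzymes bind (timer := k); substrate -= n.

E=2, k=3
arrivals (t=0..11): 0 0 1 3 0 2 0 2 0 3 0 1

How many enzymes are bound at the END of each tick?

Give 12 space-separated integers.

Answer: 0 0 1 2 2 2 2 2 2 2 2 2

Derivation:
t=0: arr=0 -> substrate=0 bound=0 product=0
t=1: arr=0 -> substrate=0 bound=0 product=0
t=2: arr=1 -> substrate=0 bound=1 product=0
t=3: arr=3 -> substrate=2 bound=2 product=0
t=4: arr=0 -> substrate=2 bound=2 product=0
t=5: arr=2 -> substrate=3 bound=2 product=1
t=6: arr=0 -> substrate=2 bound=2 product=2
t=7: arr=2 -> substrate=4 bound=2 product=2
t=8: arr=0 -> substrate=3 bound=2 product=3
t=9: arr=3 -> substrate=5 bound=2 product=4
t=10: arr=0 -> substrate=5 bound=2 product=4
t=11: arr=1 -> substrate=5 bound=2 product=5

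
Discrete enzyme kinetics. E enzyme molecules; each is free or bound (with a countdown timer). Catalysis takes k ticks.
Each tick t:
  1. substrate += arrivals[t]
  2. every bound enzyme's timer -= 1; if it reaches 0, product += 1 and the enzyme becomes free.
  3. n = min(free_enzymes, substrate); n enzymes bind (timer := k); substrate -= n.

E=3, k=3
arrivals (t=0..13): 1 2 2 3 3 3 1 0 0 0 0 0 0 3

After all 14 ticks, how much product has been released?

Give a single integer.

Answer: 12

Derivation:
t=0: arr=1 -> substrate=0 bound=1 product=0
t=1: arr=2 -> substrate=0 bound=3 product=0
t=2: arr=2 -> substrate=2 bound=3 product=0
t=3: arr=3 -> substrate=4 bound=3 product=1
t=4: arr=3 -> substrate=5 bound=3 product=3
t=5: arr=3 -> substrate=8 bound=3 product=3
t=6: arr=1 -> substrate=8 bound=3 product=4
t=7: arr=0 -> substrate=6 bound=3 product=6
t=8: arr=0 -> substrate=6 bound=3 product=6
t=9: arr=0 -> substrate=5 bound=3 product=7
t=10: arr=0 -> substrate=3 bound=3 product=9
t=11: arr=0 -> substrate=3 bound=3 product=9
t=12: arr=0 -> substrate=2 bound=3 product=10
t=13: arr=3 -> substrate=3 bound=3 product=12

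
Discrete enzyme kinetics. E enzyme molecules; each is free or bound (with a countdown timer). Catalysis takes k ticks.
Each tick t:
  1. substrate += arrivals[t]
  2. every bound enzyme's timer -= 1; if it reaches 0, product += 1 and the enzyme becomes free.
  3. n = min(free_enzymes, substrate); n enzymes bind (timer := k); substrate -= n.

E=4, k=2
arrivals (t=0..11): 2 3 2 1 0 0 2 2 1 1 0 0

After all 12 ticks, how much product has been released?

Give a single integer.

t=0: arr=2 -> substrate=0 bound=2 product=0
t=1: arr=3 -> substrate=1 bound=4 product=0
t=2: arr=2 -> substrate=1 bound=4 product=2
t=3: arr=1 -> substrate=0 bound=4 product=4
t=4: arr=0 -> substrate=0 bound=2 product=6
t=5: arr=0 -> substrate=0 bound=0 product=8
t=6: arr=2 -> substrate=0 bound=2 product=8
t=7: arr=2 -> substrate=0 bound=4 product=8
t=8: arr=1 -> substrate=0 bound=3 product=10
t=9: arr=1 -> substrate=0 bound=2 product=12
t=10: arr=0 -> substrate=0 bound=1 product=13
t=11: arr=0 -> substrate=0 bound=0 product=14

Answer: 14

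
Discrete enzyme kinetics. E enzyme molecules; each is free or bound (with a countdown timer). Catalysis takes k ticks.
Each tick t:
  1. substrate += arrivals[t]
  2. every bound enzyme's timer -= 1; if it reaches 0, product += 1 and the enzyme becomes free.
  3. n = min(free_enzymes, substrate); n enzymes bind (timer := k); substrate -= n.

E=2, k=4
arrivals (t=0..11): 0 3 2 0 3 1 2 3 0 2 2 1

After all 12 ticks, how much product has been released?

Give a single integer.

Answer: 4

Derivation:
t=0: arr=0 -> substrate=0 bound=0 product=0
t=1: arr=3 -> substrate=1 bound=2 product=0
t=2: arr=2 -> substrate=3 bound=2 product=0
t=3: arr=0 -> substrate=3 bound=2 product=0
t=4: arr=3 -> substrate=6 bound=2 product=0
t=5: arr=1 -> substrate=5 bound=2 product=2
t=6: arr=2 -> substrate=7 bound=2 product=2
t=7: arr=3 -> substrate=10 bound=2 product=2
t=8: arr=0 -> substrate=10 bound=2 product=2
t=9: arr=2 -> substrate=10 bound=2 product=4
t=10: arr=2 -> substrate=12 bound=2 product=4
t=11: arr=1 -> substrate=13 bound=2 product=4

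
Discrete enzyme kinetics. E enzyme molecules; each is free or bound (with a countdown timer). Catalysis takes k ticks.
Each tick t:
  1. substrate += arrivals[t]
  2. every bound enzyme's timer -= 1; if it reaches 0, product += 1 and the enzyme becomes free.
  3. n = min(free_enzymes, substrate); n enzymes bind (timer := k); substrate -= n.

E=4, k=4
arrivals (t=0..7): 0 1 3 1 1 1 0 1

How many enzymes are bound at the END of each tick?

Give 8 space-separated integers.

t=0: arr=0 -> substrate=0 bound=0 product=0
t=1: arr=1 -> substrate=0 bound=1 product=0
t=2: arr=3 -> substrate=0 bound=4 product=0
t=3: arr=1 -> substrate=1 bound=4 product=0
t=4: arr=1 -> substrate=2 bound=4 product=0
t=5: arr=1 -> substrate=2 bound=4 product=1
t=6: arr=0 -> substrate=0 bound=3 product=4
t=7: arr=1 -> substrate=0 bound=4 product=4

Answer: 0 1 4 4 4 4 3 4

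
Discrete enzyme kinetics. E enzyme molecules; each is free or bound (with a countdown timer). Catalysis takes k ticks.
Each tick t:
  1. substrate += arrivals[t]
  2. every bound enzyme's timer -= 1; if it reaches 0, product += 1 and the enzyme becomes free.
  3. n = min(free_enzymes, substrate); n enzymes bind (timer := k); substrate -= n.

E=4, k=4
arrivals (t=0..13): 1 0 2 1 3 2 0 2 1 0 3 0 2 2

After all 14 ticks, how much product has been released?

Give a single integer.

t=0: arr=1 -> substrate=0 bound=1 product=0
t=1: arr=0 -> substrate=0 bound=1 product=0
t=2: arr=2 -> substrate=0 bound=3 product=0
t=3: arr=1 -> substrate=0 bound=4 product=0
t=4: arr=3 -> substrate=2 bound=4 product=1
t=5: arr=2 -> substrate=4 bound=4 product=1
t=6: arr=0 -> substrate=2 bound=4 product=3
t=7: arr=2 -> substrate=3 bound=4 product=4
t=8: arr=1 -> substrate=3 bound=4 product=5
t=9: arr=0 -> substrate=3 bound=4 product=5
t=10: arr=3 -> substrate=4 bound=4 product=7
t=11: arr=0 -> substrate=3 bound=4 product=8
t=12: arr=2 -> substrate=4 bound=4 product=9
t=13: arr=2 -> substrate=6 bound=4 product=9

Answer: 9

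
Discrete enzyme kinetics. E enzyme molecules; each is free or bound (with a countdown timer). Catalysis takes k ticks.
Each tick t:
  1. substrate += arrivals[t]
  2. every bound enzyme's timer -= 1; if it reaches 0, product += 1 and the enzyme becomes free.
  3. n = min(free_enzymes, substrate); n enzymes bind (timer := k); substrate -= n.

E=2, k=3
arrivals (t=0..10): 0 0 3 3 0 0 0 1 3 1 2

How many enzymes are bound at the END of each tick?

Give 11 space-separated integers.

Answer: 0 0 2 2 2 2 2 2 2 2 2

Derivation:
t=0: arr=0 -> substrate=0 bound=0 product=0
t=1: arr=0 -> substrate=0 bound=0 product=0
t=2: arr=3 -> substrate=1 bound=2 product=0
t=3: arr=3 -> substrate=4 bound=2 product=0
t=4: arr=0 -> substrate=4 bound=2 product=0
t=5: arr=0 -> substrate=2 bound=2 product=2
t=6: arr=0 -> substrate=2 bound=2 product=2
t=7: arr=1 -> substrate=3 bound=2 product=2
t=8: arr=3 -> substrate=4 bound=2 product=4
t=9: arr=1 -> substrate=5 bound=2 product=4
t=10: arr=2 -> substrate=7 bound=2 product=4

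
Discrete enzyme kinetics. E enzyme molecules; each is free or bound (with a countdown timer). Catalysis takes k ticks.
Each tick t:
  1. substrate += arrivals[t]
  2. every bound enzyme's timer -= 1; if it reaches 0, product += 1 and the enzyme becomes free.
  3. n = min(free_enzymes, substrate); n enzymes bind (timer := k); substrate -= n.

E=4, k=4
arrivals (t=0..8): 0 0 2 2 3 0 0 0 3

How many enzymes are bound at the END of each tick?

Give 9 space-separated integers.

t=0: arr=0 -> substrate=0 bound=0 product=0
t=1: arr=0 -> substrate=0 bound=0 product=0
t=2: arr=2 -> substrate=0 bound=2 product=0
t=3: arr=2 -> substrate=0 bound=4 product=0
t=4: arr=3 -> substrate=3 bound=4 product=0
t=5: arr=0 -> substrate=3 bound=4 product=0
t=6: arr=0 -> substrate=1 bound=4 product=2
t=7: arr=0 -> substrate=0 bound=3 product=4
t=8: arr=3 -> substrate=2 bound=4 product=4

Answer: 0 0 2 4 4 4 4 3 4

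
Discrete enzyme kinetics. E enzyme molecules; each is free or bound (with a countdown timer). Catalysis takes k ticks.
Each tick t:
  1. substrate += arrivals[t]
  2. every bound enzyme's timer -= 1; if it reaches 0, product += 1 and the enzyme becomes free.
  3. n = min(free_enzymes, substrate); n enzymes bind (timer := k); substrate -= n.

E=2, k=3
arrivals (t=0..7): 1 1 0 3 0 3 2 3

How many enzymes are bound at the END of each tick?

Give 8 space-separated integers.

Answer: 1 2 2 2 2 2 2 2

Derivation:
t=0: arr=1 -> substrate=0 bound=1 product=0
t=1: arr=1 -> substrate=0 bound=2 product=0
t=2: arr=0 -> substrate=0 bound=2 product=0
t=3: arr=3 -> substrate=2 bound=2 product=1
t=4: arr=0 -> substrate=1 bound=2 product=2
t=5: arr=3 -> substrate=4 bound=2 product=2
t=6: arr=2 -> substrate=5 bound=2 product=3
t=7: arr=3 -> substrate=7 bound=2 product=4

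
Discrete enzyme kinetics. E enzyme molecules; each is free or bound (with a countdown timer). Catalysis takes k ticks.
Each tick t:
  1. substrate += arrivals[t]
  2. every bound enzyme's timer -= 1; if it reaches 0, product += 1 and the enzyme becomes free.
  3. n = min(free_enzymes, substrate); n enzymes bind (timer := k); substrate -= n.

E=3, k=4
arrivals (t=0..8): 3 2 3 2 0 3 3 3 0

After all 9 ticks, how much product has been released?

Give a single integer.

Answer: 6

Derivation:
t=0: arr=3 -> substrate=0 bound=3 product=0
t=1: arr=2 -> substrate=2 bound=3 product=0
t=2: arr=3 -> substrate=5 bound=3 product=0
t=3: arr=2 -> substrate=7 bound=3 product=0
t=4: arr=0 -> substrate=4 bound=3 product=3
t=5: arr=3 -> substrate=7 bound=3 product=3
t=6: arr=3 -> substrate=10 bound=3 product=3
t=7: arr=3 -> substrate=13 bound=3 product=3
t=8: arr=0 -> substrate=10 bound=3 product=6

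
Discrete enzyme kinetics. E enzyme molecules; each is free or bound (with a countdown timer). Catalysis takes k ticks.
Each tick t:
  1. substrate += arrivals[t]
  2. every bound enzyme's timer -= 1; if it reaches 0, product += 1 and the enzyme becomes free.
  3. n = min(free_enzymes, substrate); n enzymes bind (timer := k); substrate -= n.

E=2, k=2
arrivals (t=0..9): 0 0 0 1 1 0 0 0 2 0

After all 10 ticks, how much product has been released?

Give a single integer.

t=0: arr=0 -> substrate=0 bound=0 product=0
t=1: arr=0 -> substrate=0 bound=0 product=0
t=2: arr=0 -> substrate=0 bound=0 product=0
t=3: arr=1 -> substrate=0 bound=1 product=0
t=4: arr=1 -> substrate=0 bound=2 product=0
t=5: arr=0 -> substrate=0 bound=1 product=1
t=6: arr=0 -> substrate=0 bound=0 product=2
t=7: arr=0 -> substrate=0 bound=0 product=2
t=8: arr=2 -> substrate=0 bound=2 product=2
t=9: arr=0 -> substrate=0 bound=2 product=2

Answer: 2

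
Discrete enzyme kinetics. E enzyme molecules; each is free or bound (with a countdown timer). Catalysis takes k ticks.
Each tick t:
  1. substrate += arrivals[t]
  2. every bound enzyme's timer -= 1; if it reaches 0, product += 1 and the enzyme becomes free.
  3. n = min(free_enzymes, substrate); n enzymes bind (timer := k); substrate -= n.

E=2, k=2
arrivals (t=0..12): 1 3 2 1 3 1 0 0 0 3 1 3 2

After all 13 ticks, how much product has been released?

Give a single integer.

t=0: arr=1 -> substrate=0 bound=1 product=0
t=1: arr=3 -> substrate=2 bound=2 product=0
t=2: arr=2 -> substrate=3 bound=2 product=1
t=3: arr=1 -> substrate=3 bound=2 product=2
t=4: arr=3 -> substrate=5 bound=2 product=3
t=5: arr=1 -> substrate=5 bound=2 product=4
t=6: arr=0 -> substrate=4 bound=2 product=5
t=7: arr=0 -> substrate=3 bound=2 product=6
t=8: arr=0 -> substrate=2 bound=2 product=7
t=9: arr=3 -> substrate=4 bound=2 product=8
t=10: arr=1 -> substrate=4 bound=2 product=9
t=11: arr=3 -> substrate=6 bound=2 product=10
t=12: arr=2 -> substrate=7 bound=2 product=11

Answer: 11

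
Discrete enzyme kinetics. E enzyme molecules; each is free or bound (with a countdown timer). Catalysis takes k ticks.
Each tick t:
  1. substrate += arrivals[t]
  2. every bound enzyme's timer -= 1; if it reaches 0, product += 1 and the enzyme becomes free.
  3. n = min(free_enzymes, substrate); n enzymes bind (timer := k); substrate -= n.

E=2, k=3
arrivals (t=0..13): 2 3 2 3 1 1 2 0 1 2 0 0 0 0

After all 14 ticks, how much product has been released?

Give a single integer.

t=0: arr=2 -> substrate=0 bound=2 product=0
t=1: arr=3 -> substrate=3 bound=2 product=0
t=2: arr=2 -> substrate=5 bound=2 product=0
t=3: arr=3 -> substrate=6 bound=2 product=2
t=4: arr=1 -> substrate=7 bound=2 product=2
t=5: arr=1 -> substrate=8 bound=2 product=2
t=6: arr=2 -> substrate=8 bound=2 product=4
t=7: arr=0 -> substrate=8 bound=2 product=4
t=8: arr=1 -> substrate=9 bound=2 product=4
t=9: arr=2 -> substrate=9 bound=2 product=6
t=10: arr=0 -> substrate=9 bound=2 product=6
t=11: arr=0 -> substrate=9 bound=2 product=6
t=12: arr=0 -> substrate=7 bound=2 product=8
t=13: arr=0 -> substrate=7 bound=2 product=8

Answer: 8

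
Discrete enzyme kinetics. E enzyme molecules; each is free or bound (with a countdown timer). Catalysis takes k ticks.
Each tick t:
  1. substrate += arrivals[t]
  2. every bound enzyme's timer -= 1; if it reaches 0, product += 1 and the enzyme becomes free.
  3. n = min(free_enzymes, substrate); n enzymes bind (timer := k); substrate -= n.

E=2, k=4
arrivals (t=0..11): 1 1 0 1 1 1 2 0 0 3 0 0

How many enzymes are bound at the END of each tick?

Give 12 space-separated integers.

t=0: arr=1 -> substrate=0 bound=1 product=0
t=1: arr=1 -> substrate=0 bound=2 product=0
t=2: arr=0 -> substrate=0 bound=2 product=0
t=3: arr=1 -> substrate=1 bound=2 product=0
t=4: arr=1 -> substrate=1 bound=2 product=1
t=5: arr=1 -> substrate=1 bound=2 product=2
t=6: arr=2 -> substrate=3 bound=2 product=2
t=7: arr=0 -> substrate=3 bound=2 product=2
t=8: arr=0 -> substrate=2 bound=2 product=3
t=9: arr=3 -> substrate=4 bound=2 product=4
t=10: arr=0 -> substrate=4 bound=2 product=4
t=11: arr=0 -> substrate=4 bound=2 product=4

Answer: 1 2 2 2 2 2 2 2 2 2 2 2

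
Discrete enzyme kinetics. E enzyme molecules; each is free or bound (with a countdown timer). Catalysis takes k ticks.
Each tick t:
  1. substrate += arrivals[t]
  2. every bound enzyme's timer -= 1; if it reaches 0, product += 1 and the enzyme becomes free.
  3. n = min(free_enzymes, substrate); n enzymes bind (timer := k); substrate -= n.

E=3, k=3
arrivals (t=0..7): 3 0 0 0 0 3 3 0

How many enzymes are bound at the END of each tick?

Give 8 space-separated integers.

t=0: arr=3 -> substrate=0 bound=3 product=0
t=1: arr=0 -> substrate=0 bound=3 product=0
t=2: arr=0 -> substrate=0 bound=3 product=0
t=3: arr=0 -> substrate=0 bound=0 product=3
t=4: arr=0 -> substrate=0 bound=0 product=3
t=5: arr=3 -> substrate=0 bound=3 product=3
t=6: arr=3 -> substrate=3 bound=3 product=3
t=7: arr=0 -> substrate=3 bound=3 product=3

Answer: 3 3 3 0 0 3 3 3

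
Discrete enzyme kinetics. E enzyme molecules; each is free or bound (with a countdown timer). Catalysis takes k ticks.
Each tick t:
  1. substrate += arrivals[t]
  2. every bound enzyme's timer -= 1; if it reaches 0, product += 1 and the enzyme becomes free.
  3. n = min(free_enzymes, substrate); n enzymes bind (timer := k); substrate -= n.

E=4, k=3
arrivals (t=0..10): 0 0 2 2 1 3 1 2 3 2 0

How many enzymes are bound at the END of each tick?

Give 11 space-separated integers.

Answer: 0 0 2 4 4 4 4 4 4 4 4

Derivation:
t=0: arr=0 -> substrate=0 bound=0 product=0
t=1: arr=0 -> substrate=0 bound=0 product=0
t=2: arr=2 -> substrate=0 bound=2 product=0
t=3: arr=2 -> substrate=0 bound=4 product=0
t=4: arr=1 -> substrate=1 bound=4 product=0
t=5: arr=3 -> substrate=2 bound=4 product=2
t=6: arr=1 -> substrate=1 bound=4 product=4
t=7: arr=2 -> substrate=3 bound=4 product=4
t=8: arr=3 -> substrate=4 bound=4 product=6
t=9: arr=2 -> substrate=4 bound=4 product=8
t=10: arr=0 -> substrate=4 bound=4 product=8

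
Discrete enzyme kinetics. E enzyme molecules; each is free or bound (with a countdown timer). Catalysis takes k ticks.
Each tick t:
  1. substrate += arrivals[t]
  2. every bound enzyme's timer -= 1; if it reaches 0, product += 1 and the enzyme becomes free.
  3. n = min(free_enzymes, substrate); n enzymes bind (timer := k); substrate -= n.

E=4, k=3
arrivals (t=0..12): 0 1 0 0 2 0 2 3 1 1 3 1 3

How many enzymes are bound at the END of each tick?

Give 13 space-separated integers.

Answer: 0 1 1 1 2 2 4 4 4 4 4 4 4

Derivation:
t=0: arr=0 -> substrate=0 bound=0 product=0
t=1: arr=1 -> substrate=0 bound=1 product=0
t=2: arr=0 -> substrate=0 bound=1 product=0
t=3: arr=0 -> substrate=0 bound=1 product=0
t=4: arr=2 -> substrate=0 bound=2 product=1
t=5: arr=0 -> substrate=0 bound=2 product=1
t=6: arr=2 -> substrate=0 bound=4 product=1
t=7: arr=3 -> substrate=1 bound=4 product=3
t=8: arr=1 -> substrate=2 bound=4 product=3
t=9: arr=1 -> substrate=1 bound=4 product=5
t=10: arr=3 -> substrate=2 bound=4 product=7
t=11: arr=1 -> substrate=3 bound=4 product=7
t=12: arr=3 -> substrate=4 bound=4 product=9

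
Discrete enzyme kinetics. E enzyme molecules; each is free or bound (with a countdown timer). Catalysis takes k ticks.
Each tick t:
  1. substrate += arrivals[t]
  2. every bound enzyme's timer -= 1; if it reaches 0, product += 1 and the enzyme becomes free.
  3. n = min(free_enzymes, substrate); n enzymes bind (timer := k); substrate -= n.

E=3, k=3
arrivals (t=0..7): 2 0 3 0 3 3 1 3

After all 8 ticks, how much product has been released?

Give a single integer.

Answer: 5

Derivation:
t=0: arr=2 -> substrate=0 bound=2 product=0
t=1: arr=0 -> substrate=0 bound=2 product=0
t=2: arr=3 -> substrate=2 bound=3 product=0
t=3: arr=0 -> substrate=0 bound=3 product=2
t=4: arr=3 -> substrate=3 bound=3 product=2
t=5: arr=3 -> substrate=5 bound=3 product=3
t=6: arr=1 -> substrate=4 bound=3 product=5
t=7: arr=3 -> substrate=7 bound=3 product=5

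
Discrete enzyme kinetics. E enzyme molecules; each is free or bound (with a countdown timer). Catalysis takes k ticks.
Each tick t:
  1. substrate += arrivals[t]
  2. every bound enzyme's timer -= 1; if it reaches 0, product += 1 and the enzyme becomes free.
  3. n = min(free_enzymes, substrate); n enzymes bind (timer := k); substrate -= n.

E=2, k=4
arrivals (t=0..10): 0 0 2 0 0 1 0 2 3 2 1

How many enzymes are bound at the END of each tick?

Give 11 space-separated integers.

Answer: 0 0 2 2 2 2 1 2 2 2 2

Derivation:
t=0: arr=0 -> substrate=0 bound=0 product=0
t=1: arr=0 -> substrate=0 bound=0 product=0
t=2: arr=2 -> substrate=0 bound=2 product=0
t=3: arr=0 -> substrate=0 bound=2 product=0
t=4: arr=0 -> substrate=0 bound=2 product=0
t=5: arr=1 -> substrate=1 bound=2 product=0
t=6: arr=0 -> substrate=0 bound=1 product=2
t=7: arr=2 -> substrate=1 bound=2 product=2
t=8: arr=3 -> substrate=4 bound=2 product=2
t=9: arr=2 -> substrate=6 bound=2 product=2
t=10: arr=1 -> substrate=6 bound=2 product=3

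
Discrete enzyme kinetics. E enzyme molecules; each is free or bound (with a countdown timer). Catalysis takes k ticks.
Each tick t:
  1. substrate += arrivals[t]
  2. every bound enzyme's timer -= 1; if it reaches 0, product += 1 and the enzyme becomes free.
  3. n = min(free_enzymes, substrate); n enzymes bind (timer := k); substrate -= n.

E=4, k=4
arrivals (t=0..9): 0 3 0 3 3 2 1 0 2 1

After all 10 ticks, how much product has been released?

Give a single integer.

t=0: arr=0 -> substrate=0 bound=0 product=0
t=1: arr=3 -> substrate=0 bound=3 product=0
t=2: arr=0 -> substrate=0 bound=3 product=0
t=3: arr=3 -> substrate=2 bound=4 product=0
t=4: arr=3 -> substrate=5 bound=4 product=0
t=5: arr=2 -> substrate=4 bound=4 product=3
t=6: arr=1 -> substrate=5 bound=4 product=3
t=7: arr=0 -> substrate=4 bound=4 product=4
t=8: arr=2 -> substrate=6 bound=4 product=4
t=9: arr=1 -> substrate=4 bound=4 product=7

Answer: 7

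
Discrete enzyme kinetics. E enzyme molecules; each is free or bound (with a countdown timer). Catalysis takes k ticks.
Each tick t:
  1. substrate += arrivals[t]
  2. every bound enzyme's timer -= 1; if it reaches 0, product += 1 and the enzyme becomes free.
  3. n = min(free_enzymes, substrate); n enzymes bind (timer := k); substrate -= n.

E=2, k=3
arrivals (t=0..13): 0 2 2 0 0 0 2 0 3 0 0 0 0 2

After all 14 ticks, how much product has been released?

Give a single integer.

Answer: 8

Derivation:
t=0: arr=0 -> substrate=0 bound=0 product=0
t=1: arr=2 -> substrate=0 bound=2 product=0
t=2: arr=2 -> substrate=2 bound=2 product=0
t=3: arr=0 -> substrate=2 bound=2 product=0
t=4: arr=0 -> substrate=0 bound=2 product=2
t=5: arr=0 -> substrate=0 bound=2 product=2
t=6: arr=2 -> substrate=2 bound=2 product=2
t=7: arr=0 -> substrate=0 bound=2 product=4
t=8: arr=3 -> substrate=3 bound=2 product=4
t=9: arr=0 -> substrate=3 bound=2 product=4
t=10: arr=0 -> substrate=1 bound=2 product=6
t=11: arr=0 -> substrate=1 bound=2 product=6
t=12: arr=0 -> substrate=1 bound=2 product=6
t=13: arr=2 -> substrate=1 bound=2 product=8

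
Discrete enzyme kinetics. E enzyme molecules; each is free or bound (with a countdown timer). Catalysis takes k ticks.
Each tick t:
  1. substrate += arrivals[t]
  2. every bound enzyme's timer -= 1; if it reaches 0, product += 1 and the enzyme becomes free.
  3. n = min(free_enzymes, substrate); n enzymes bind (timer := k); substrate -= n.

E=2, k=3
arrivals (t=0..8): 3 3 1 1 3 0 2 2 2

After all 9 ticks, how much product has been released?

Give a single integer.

t=0: arr=3 -> substrate=1 bound=2 product=0
t=1: arr=3 -> substrate=4 bound=2 product=0
t=2: arr=1 -> substrate=5 bound=2 product=0
t=3: arr=1 -> substrate=4 bound=2 product=2
t=4: arr=3 -> substrate=7 bound=2 product=2
t=5: arr=0 -> substrate=7 bound=2 product=2
t=6: arr=2 -> substrate=7 bound=2 product=4
t=7: arr=2 -> substrate=9 bound=2 product=4
t=8: arr=2 -> substrate=11 bound=2 product=4

Answer: 4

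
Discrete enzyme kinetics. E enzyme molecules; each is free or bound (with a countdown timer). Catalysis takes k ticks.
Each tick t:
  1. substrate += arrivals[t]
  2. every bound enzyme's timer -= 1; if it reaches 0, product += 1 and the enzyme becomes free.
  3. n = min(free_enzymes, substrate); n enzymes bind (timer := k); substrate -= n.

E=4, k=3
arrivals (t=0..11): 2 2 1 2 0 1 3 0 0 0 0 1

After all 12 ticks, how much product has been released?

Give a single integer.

t=0: arr=2 -> substrate=0 bound=2 product=0
t=1: arr=2 -> substrate=0 bound=4 product=0
t=2: arr=1 -> substrate=1 bound=4 product=0
t=3: arr=2 -> substrate=1 bound=4 product=2
t=4: arr=0 -> substrate=0 bound=3 product=4
t=5: arr=1 -> substrate=0 bound=4 product=4
t=6: arr=3 -> substrate=1 bound=4 product=6
t=7: arr=0 -> substrate=0 bound=4 product=7
t=8: arr=0 -> substrate=0 bound=3 product=8
t=9: arr=0 -> substrate=0 bound=1 product=10
t=10: arr=0 -> substrate=0 bound=0 product=11
t=11: arr=1 -> substrate=0 bound=1 product=11

Answer: 11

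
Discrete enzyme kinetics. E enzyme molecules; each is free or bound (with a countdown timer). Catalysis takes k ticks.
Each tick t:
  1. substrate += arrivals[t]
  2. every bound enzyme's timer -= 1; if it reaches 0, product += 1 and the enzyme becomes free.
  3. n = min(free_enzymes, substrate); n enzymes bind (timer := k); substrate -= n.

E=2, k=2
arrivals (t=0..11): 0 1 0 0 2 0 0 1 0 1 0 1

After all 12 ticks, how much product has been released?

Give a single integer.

t=0: arr=0 -> substrate=0 bound=0 product=0
t=1: arr=1 -> substrate=0 bound=1 product=0
t=2: arr=0 -> substrate=0 bound=1 product=0
t=3: arr=0 -> substrate=0 bound=0 product=1
t=4: arr=2 -> substrate=0 bound=2 product=1
t=5: arr=0 -> substrate=0 bound=2 product=1
t=6: arr=0 -> substrate=0 bound=0 product=3
t=7: arr=1 -> substrate=0 bound=1 product=3
t=8: arr=0 -> substrate=0 bound=1 product=3
t=9: arr=1 -> substrate=0 bound=1 product=4
t=10: arr=0 -> substrate=0 bound=1 product=4
t=11: arr=1 -> substrate=0 bound=1 product=5

Answer: 5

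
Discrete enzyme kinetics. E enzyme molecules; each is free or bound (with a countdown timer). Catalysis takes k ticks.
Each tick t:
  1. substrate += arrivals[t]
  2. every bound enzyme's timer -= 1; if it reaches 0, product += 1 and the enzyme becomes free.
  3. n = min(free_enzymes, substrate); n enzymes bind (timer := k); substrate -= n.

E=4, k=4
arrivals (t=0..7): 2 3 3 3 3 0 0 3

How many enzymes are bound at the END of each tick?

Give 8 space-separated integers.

Answer: 2 4 4 4 4 4 4 4

Derivation:
t=0: arr=2 -> substrate=0 bound=2 product=0
t=1: arr=3 -> substrate=1 bound=4 product=0
t=2: arr=3 -> substrate=4 bound=4 product=0
t=3: arr=3 -> substrate=7 bound=4 product=0
t=4: arr=3 -> substrate=8 bound=4 product=2
t=5: arr=0 -> substrate=6 bound=4 product=4
t=6: arr=0 -> substrate=6 bound=4 product=4
t=7: arr=3 -> substrate=9 bound=4 product=4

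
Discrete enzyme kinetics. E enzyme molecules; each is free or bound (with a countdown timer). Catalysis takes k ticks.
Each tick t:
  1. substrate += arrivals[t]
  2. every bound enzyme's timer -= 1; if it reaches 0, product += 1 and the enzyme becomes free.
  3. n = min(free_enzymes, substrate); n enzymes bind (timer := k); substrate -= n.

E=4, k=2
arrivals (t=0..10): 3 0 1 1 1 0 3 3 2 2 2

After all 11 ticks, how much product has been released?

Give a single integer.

Answer: 13

Derivation:
t=0: arr=3 -> substrate=0 bound=3 product=0
t=1: arr=0 -> substrate=0 bound=3 product=0
t=2: arr=1 -> substrate=0 bound=1 product=3
t=3: arr=1 -> substrate=0 bound=2 product=3
t=4: arr=1 -> substrate=0 bound=2 product=4
t=5: arr=0 -> substrate=0 bound=1 product=5
t=6: arr=3 -> substrate=0 bound=3 product=6
t=7: arr=3 -> substrate=2 bound=4 product=6
t=8: arr=2 -> substrate=1 bound=4 product=9
t=9: arr=2 -> substrate=2 bound=4 product=10
t=10: arr=2 -> substrate=1 bound=4 product=13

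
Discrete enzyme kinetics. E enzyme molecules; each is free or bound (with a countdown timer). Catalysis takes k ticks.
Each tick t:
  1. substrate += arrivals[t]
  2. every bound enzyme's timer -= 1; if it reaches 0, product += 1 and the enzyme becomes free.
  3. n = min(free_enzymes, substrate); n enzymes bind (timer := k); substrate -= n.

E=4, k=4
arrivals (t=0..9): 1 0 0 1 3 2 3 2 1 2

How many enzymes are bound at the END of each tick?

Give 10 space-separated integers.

t=0: arr=1 -> substrate=0 bound=1 product=0
t=1: arr=0 -> substrate=0 bound=1 product=0
t=2: arr=0 -> substrate=0 bound=1 product=0
t=3: arr=1 -> substrate=0 bound=2 product=0
t=4: arr=3 -> substrate=0 bound=4 product=1
t=5: arr=2 -> substrate=2 bound=4 product=1
t=6: arr=3 -> substrate=5 bound=4 product=1
t=7: arr=2 -> substrate=6 bound=4 product=2
t=8: arr=1 -> substrate=4 bound=4 product=5
t=9: arr=2 -> substrate=6 bound=4 product=5

Answer: 1 1 1 2 4 4 4 4 4 4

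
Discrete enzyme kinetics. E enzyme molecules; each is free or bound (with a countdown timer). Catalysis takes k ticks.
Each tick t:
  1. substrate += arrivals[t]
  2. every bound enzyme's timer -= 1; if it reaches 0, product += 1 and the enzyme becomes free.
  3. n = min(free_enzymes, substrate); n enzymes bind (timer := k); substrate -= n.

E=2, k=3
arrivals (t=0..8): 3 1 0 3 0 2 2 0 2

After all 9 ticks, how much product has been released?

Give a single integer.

t=0: arr=3 -> substrate=1 bound=2 product=0
t=1: arr=1 -> substrate=2 bound=2 product=0
t=2: arr=0 -> substrate=2 bound=2 product=0
t=3: arr=3 -> substrate=3 bound=2 product=2
t=4: arr=0 -> substrate=3 bound=2 product=2
t=5: arr=2 -> substrate=5 bound=2 product=2
t=6: arr=2 -> substrate=5 bound=2 product=4
t=7: arr=0 -> substrate=5 bound=2 product=4
t=8: arr=2 -> substrate=7 bound=2 product=4

Answer: 4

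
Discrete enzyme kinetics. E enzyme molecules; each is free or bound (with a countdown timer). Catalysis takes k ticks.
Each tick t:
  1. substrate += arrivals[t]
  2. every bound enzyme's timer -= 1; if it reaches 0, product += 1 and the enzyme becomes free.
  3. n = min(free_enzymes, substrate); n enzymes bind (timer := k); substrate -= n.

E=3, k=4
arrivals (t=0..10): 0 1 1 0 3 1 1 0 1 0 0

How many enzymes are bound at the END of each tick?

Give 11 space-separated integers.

t=0: arr=0 -> substrate=0 bound=0 product=0
t=1: arr=1 -> substrate=0 bound=1 product=0
t=2: arr=1 -> substrate=0 bound=2 product=0
t=3: arr=0 -> substrate=0 bound=2 product=0
t=4: arr=3 -> substrate=2 bound=3 product=0
t=5: arr=1 -> substrate=2 bound=3 product=1
t=6: arr=1 -> substrate=2 bound=3 product=2
t=7: arr=0 -> substrate=2 bound=3 product=2
t=8: arr=1 -> substrate=2 bound=3 product=3
t=9: arr=0 -> substrate=1 bound=3 product=4
t=10: arr=0 -> substrate=0 bound=3 product=5

Answer: 0 1 2 2 3 3 3 3 3 3 3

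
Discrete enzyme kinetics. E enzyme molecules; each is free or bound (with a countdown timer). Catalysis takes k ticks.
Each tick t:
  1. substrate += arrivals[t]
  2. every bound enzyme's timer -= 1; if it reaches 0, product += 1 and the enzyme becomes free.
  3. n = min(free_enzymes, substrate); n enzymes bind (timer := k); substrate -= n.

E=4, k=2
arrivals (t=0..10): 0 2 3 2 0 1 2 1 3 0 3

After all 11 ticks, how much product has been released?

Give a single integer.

Answer: 14

Derivation:
t=0: arr=0 -> substrate=0 bound=0 product=0
t=1: arr=2 -> substrate=0 bound=2 product=0
t=2: arr=3 -> substrate=1 bound=4 product=0
t=3: arr=2 -> substrate=1 bound=4 product=2
t=4: arr=0 -> substrate=0 bound=3 product=4
t=5: arr=1 -> substrate=0 bound=2 product=6
t=6: arr=2 -> substrate=0 bound=3 product=7
t=7: arr=1 -> substrate=0 bound=3 product=8
t=8: arr=3 -> substrate=0 bound=4 product=10
t=9: arr=0 -> substrate=0 bound=3 product=11
t=10: arr=3 -> substrate=0 bound=3 product=14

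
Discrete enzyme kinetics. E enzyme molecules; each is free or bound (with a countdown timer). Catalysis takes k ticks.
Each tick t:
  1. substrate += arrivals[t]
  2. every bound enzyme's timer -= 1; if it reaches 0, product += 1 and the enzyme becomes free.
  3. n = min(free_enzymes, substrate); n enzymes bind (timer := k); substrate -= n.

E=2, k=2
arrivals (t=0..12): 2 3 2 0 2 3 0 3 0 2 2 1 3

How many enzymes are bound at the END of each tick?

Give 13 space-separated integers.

t=0: arr=2 -> substrate=0 bound=2 product=0
t=1: arr=3 -> substrate=3 bound=2 product=0
t=2: arr=2 -> substrate=3 bound=2 product=2
t=3: arr=0 -> substrate=3 bound=2 product=2
t=4: arr=2 -> substrate=3 bound=2 product=4
t=5: arr=3 -> substrate=6 bound=2 product=4
t=6: arr=0 -> substrate=4 bound=2 product=6
t=7: arr=3 -> substrate=7 bound=2 product=6
t=8: arr=0 -> substrate=5 bound=2 product=8
t=9: arr=2 -> substrate=7 bound=2 product=8
t=10: arr=2 -> substrate=7 bound=2 product=10
t=11: arr=1 -> substrate=8 bound=2 product=10
t=12: arr=3 -> substrate=9 bound=2 product=12

Answer: 2 2 2 2 2 2 2 2 2 2 2 2 2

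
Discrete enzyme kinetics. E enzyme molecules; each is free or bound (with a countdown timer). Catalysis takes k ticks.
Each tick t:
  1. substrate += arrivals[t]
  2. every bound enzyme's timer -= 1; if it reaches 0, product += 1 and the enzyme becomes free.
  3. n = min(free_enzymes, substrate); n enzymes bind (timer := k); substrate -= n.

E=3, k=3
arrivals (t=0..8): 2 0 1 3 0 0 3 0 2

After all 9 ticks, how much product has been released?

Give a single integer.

t=0: arr=2 -> substrate=0 bound=2 product=0
t=1: arr=0 -> substrate=0 bound=2 product=0
t=2: arr=1 -> substrate=0 bound=3 product=0
t=3: arr=3 -> substrate=1 bound=3 product=2
t=4: arr=0 -> substrate=1 bound=3 product=2
t=5: arr=0 -> substrate=0 bound=3 product=3
t=6: arr=3 -> substrate=1 bound=3 product=5
t=7: arr=0 -> substrate=1 bound=3 product=5
t=8: arr=2 -> substrate=2 bound=3 product=6

Answer: 6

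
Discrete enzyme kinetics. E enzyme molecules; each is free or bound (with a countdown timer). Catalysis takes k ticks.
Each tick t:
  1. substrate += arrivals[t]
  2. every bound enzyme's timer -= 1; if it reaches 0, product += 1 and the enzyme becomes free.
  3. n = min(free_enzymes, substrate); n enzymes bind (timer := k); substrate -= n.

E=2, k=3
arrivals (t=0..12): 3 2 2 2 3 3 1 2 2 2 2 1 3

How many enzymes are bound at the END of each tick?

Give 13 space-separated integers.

Answer: 2 2 2 2 2 2 2 2 2 2 2 2 2

Derivation:
t=0: arr=3 -> substrate=1 bound=2 product=0
t=1: arr=2 -> substrate=3 bound=2 product=0
t=2: arr=2 -> substrate=5 bound=2 product=0
t=3: arr=2 -> substrate=5 bound=2 product=2
t=4: arr=3 -> substrate=8 bound=2 product=2
t=5: arr=3 -> substrate=11 bound=2 product=2
t=6: arr=1 -> substrate=10 bound=2 product=4
t=7: arr=2 -> substrate=12 bound=2 product=4
t=8: arr=2 -> substrate=14 bound=2 product=4
t=9: arr=2 -> substrate=14 bound=2 product=6
t=10: arr=2 -> substrate=16 bound=2 product=6
t=11: arr=1 -> substrate=17 bound=2 product=6
t=12: arr=3 -> substrate=18 bound=2 product=8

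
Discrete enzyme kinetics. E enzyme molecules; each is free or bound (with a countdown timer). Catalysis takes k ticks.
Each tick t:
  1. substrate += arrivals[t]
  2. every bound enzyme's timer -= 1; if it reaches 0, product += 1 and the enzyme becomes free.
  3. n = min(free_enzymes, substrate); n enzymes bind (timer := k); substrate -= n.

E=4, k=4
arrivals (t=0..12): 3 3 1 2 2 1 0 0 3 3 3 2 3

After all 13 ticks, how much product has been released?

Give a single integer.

Answer: 11

Derivation:
t=0: arr=3 -> substrate=0 bound=3 product=0
t=1: arr=3 -> substrate=2 bound=4 product=0
t=2: arr=1 -> substrate=3 bound=4 product=0
t=3: arr=2 -> substrate=5 bound=4 product=0
t=4: arr=2 -> substrate=4 bound=4 product=3
t=5: arr=1 -> substrate=4 bound=4 product=4
t=6: arr=0 -> substrate=4 bound=4 product=4
t=7: arr=0 -> substrate=4 bound=4 product=4
t=8: arr=3 -> substrate=4 bound=4 product=7
t=9: arr=3 -> substrate=6 bound=4 product=8
t=10: arr=3 -> substrate=9 bound=4 product=8
t=11: arr=2 -> substrate=11 bound=4 product=8
t=12: arr=3 -> substrate=11 bound=4 product=11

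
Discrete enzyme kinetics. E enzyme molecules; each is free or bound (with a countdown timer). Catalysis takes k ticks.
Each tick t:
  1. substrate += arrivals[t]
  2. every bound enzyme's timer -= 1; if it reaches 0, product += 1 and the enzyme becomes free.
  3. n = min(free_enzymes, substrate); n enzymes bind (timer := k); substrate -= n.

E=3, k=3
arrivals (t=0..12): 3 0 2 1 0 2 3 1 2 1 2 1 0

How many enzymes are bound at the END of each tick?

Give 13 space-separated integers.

t=0: arr=3 -> substrate=0 bound=3 product=0
t=1: arr=0 -> substrate=0 bound=3 product=0
t=2: arr=2 -> substrate=2 bound=3 product=0
t=3: arr=1 -> substrate=0 bound=3 product=3
t=4: arr=0 -> substrate=0 bound=3 product=3
t=5: arr=2 -> substrate=2 bound=3 product=3
t=6: arr=3 -> substrate=2 bound=3 product=6
t=7: arr=1 -> substrate=3 bound=3 product=6
t=8: arr=2 -> substrate=5 bound=3 product=6
t=9: arr=1 -> substrate=3 bound=3 product=9
t=10: arr=2 -> substrate=5 bound=3 product=9
t=11: arr=1 -> substrate=6 bound=3 product=9
t=12: arr=0 -> substrate=3 bound=3 product=12

Answer: 3 3 3 3 3 3 3 3 3 3 3 3 3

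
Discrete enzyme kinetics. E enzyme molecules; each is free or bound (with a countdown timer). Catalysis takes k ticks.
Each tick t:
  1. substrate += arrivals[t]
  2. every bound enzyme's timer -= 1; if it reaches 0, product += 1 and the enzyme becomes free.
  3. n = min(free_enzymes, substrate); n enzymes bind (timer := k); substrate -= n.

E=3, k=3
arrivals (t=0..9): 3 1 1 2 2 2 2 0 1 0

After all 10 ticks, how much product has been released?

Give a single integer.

Answer: 9

Derivation:
t=0: arr=3 -> substrate=0 bound=3 product=0
t=1: arr=1 -> substrate=1 bound=3 product=0
t=2: arr=1 -> substrate=2 bound=3 product=0
t=3: arr=2 -> substrate=1 bound=3 product=3
t=4: arr=2 -> substrate=3 bound=3 product=3
t=5: arr=2 -> substrate=5 bound=3 product=3
t=6: arr=2 -> substrate=4 bound=3 product=6
t=7: arr=0 -> substrate=4 bound=3 product=6
t=8: arr=1 -> substrate=5 bound=3 product=6
t=9: arr=0 -> substrate=2 bound=3 product=9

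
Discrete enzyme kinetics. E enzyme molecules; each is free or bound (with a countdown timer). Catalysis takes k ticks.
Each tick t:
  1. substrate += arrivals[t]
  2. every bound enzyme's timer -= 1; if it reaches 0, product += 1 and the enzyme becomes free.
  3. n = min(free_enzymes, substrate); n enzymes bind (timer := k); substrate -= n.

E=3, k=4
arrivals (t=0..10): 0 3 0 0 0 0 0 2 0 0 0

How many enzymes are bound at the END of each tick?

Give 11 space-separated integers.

t=0: arr=0 -> substrate=0 bound=0 product=0
t=1: arr=3 -> substrate=0 bound=3 product=0
t=2: arr=0 -> substrate=0 bound=3 product=0
t=3: arr=0 -> substrate=0 bound=3 product=0
t=4: arr=0 -> substrate=0 bound=3 product=0
t=5: arr=0 -> substrate=0 bound=0 product=3
t=6: arr=0 -> substrate=0 bound=0 product=3
t=7: arr=2 -> substrate=0 bound=2 product=3
t=8: arr=0 -> substrate=0 bound=2 product=3
t=9: arr=0 -> substrate=0 bound=2 product=3
t=10: arr=0 -> substrate=0 bound=2 product=3

Answer: 0 3 3 3 3 0 0 2 2 2 2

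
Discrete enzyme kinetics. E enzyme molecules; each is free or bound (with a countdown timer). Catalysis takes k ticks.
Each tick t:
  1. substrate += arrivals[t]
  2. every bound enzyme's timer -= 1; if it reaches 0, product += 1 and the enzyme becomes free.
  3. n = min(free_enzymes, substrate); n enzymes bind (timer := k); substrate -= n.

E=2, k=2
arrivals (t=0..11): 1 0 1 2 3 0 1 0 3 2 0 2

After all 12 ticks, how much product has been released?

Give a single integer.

t=0: arr=1 -> substrate=0 bound=1 product=0
t=1: arr=0 -> substrate=0 bound=1 product=0
t=2: arr=1 -> substrate=0 bound=1 product=1
t=3: arr=2 -> substrate=1 bound=2 product=1
t=4: arr=3 -> substrate=3 bound=2 product=2
t=5: arr=0 -> substrate=2 bound=2 product=3
t=6: arr=1 -> substrate=2 bound=2 product=4
t=7: arr=0 -> substrate=1 bound=2 product=5
t=8: arr=3 -> substrate=3 bound=2 product=6
t=9: arr=2 -> substrate=4 bound=2 product=7
t=10: arr=0 -> substrate=3 bound=2 product=8
t=11: arr=2 -> substrate=4 bound=2 product=9

Answer: 9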